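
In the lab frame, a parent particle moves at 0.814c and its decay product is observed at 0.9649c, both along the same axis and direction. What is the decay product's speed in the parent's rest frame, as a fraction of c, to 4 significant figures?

Inverse velocity addition: u' = (u − v)/(1 − uv/c²)
= (0.9649 − 0.814)/(1 − 0.9649×0.814) = 0.1509/0.214571 = 0.7033

u' ≈ 0.7033c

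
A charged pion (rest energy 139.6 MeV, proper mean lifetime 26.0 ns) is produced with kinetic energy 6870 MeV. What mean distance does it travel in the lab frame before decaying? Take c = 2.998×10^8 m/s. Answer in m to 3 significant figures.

d ≈ 391 m

γ = 1 + K/(m₀c²) = 1 + 6870/139.6 = 50.212
β = √(1 − 1/γ²) = 0.99980
Dilated lifetime: γτ₀ = 50.212 × 26.0 ns = 1305.5 ns
d = βc·γτ₀ = 0.99980 × (2.998×10^8 m/s) × 1.3055×10^-6 s = 391 m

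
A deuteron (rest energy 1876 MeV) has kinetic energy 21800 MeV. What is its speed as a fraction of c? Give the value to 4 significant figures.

β ≈ 0.9969

γ = 1 + K/(m₀c²) = 1 + 21800/1876 = 12.6205
β = √(1 − 1/γ²) = 0.9969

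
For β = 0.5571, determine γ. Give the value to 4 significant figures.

γ = 1/√(1 − β²) = 1/√(1 − 0.5571²) = 1/√(0.689640) = 1.204

γ ≈ 1.204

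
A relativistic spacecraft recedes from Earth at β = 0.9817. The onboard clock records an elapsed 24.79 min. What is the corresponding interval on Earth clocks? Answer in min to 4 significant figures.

Δt ≈ 130.2 min

γ = 1/√(1 − 0.9817²) = 5.25116
Time dilation: Δt = γτ₀ = 5.25116 × 24.79 min = 130.2 min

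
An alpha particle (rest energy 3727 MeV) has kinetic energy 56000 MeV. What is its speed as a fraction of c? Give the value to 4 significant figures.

β ≈ 0.9981

γ = 1 + K/(m₀c²) = 1 + 56000/3727 = 16.0255
β = √(1 − 1/γ²) = 0.9981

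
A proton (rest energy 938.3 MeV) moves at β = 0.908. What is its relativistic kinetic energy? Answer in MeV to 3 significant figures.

γ = 1/√(1 − 0.908²) = 2.3868
K = (γ − 1)m₀c² = (2.3868 − 1) × 938.3 MeV = 1.3868 × 938.3 MeV = 1300 MeV

K ≈ 1300 MeV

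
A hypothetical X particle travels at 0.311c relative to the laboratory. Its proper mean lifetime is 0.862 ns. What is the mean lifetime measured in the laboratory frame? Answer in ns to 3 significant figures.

Δt ≈ 0.907 ns

γ = 1/√(1 − 0.311²) = 1.0522
Time dilation: Δt = γτ₀ = 1.0522 × 0.862 ns = 0.907 ns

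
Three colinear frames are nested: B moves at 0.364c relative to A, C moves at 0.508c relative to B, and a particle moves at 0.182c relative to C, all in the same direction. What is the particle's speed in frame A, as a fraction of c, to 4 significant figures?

Compose boost 2: (0.508 + 0.364)/(1 + 0.508×0.364) = 0.8720/1.18491 = 0.735920
Compose boost 3: (0.182 + 0.735920)/(1 + 0.182×0.735920) = 0.917920/1.13394 = 0.8095

u ≈ 0.8095c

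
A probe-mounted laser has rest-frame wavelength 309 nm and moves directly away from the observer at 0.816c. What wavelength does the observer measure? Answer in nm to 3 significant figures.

λ_obs ≈ 971 nm

Relativistic Doppler: λ_obs = λ_src √((1+β)/(1−β))
= 309 × √(1.8160/0.18400) = 309 × 3.1416 = 971 nm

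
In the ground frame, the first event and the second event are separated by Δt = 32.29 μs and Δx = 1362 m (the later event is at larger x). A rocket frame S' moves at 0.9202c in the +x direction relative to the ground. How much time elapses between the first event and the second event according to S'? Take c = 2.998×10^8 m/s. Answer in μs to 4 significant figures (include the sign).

γ = 1/√(1 − 0.9202²) = 2.55461
Δt' = γ(Δt − vΔx/c²) = 2.55461 × (32.29 μs − 0.9202×1362 m / (2.998×10^8 m/s))
= 2.55461 × (28.1095 μs) = 71.81 μs

Δt' ≈ 71.81 μs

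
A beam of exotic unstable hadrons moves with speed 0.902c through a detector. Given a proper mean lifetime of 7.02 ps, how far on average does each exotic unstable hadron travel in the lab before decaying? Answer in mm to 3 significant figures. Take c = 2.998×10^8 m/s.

d ≈ 4.40 mm

γ = 1/√(1 − 0.902²) = 2.3162
Dilated lifetime: Δt = γτ₀ = 2.3162 × 7.02 ps = 16.260 ps
d = vΔt = 0.902c × 16.260 ps = 2.7042×10^8 m/s × 1.6260×10^-11 s = 4.40 mm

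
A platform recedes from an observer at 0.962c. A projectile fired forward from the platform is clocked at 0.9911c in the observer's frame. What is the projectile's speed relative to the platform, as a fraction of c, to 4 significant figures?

Inverse velocity addition: u' = (u − v)/(1 − uv/c²)
= (0.9911 − 0.962)/(1 − 0.9911×0.962) = 0.02910/0.0465618 = 0.6250

u' ≈ 0.6250c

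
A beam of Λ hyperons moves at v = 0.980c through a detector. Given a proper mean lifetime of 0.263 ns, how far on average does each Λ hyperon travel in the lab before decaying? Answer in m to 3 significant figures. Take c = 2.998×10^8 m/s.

d ≈ 0.388 m

γ = 1/√(1 − 0.980²) = 5.0252
Dilated lifetime: Δt = γτ₀ = 5.0252 × 0.263 ns = 1.3216 ns
d = vΔt = 0.980c × 1.3216 ns = 2.9380×10^8 m/s × 1.3216×10^-9 s = 0.388 m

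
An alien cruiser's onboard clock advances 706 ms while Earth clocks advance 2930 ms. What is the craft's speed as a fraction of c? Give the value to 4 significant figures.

γ = Δt/τ₀ = 2930/706 = 4.15014
β = √(1 − 1/γ²) = √(1 − 1/4.15014²) = 0.9705

β ≈ 0.9705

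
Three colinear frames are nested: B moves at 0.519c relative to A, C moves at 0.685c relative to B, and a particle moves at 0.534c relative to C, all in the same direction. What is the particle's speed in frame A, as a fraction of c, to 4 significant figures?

u ≈ 0.9647c

Compose boost 2: (0.685 + 0.519)/(1 + 0.685×0.519) = 1.204/1.35552 = 0.888223
Compose boost 3: (0.534 + 0.888223)/(1 + 0.534×0.888223) = 1.42222/1.47431 = 0.9647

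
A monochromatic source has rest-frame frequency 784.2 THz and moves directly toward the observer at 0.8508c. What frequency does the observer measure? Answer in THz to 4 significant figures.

f_obs ≈ 2762 THz

Relativistic Doppler: f_obs = f_src √((1+β)/(1−β))
= 784.2 × √(1.85080/0.149200) = 784.2 × 3.52205 = 2762 THz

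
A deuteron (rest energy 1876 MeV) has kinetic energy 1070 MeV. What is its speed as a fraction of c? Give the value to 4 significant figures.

γ = 1 + K/(m₀c²) = 1 + 1070/1876 = 1.57036
β = √(1 − 1/γ²) = 0.7710

β ≈ 0.7710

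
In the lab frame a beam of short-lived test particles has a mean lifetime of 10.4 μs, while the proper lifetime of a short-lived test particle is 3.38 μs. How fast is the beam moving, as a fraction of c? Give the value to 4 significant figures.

γ = Δt/τ₀ = 10.4/3.38 = 3.07692
β = √(1 − 1/γ²) = √(1 − 1/3.07692²) = 0.9457

β ≈ 0.9457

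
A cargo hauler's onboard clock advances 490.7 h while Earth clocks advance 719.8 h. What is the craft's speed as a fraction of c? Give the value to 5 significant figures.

β ≈ 0.73162

γ = Δt/τ₀ = 719.8/490.7 = 1.466884
β = √(1 − 1/γ²) = √(1 − 1/1.466884²) = 0.73162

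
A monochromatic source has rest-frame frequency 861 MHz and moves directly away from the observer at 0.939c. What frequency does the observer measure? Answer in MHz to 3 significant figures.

f_obs ≈ 153 MHz

Relativistic Doppler: f_obs = f_src √((1−β)/(1+β))
= 861 × √(0.061000/1.9390) = 861 × 0.17737 = 153 MHz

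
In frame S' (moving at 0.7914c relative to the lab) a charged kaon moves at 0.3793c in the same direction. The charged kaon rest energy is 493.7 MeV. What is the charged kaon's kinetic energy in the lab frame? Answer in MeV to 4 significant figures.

u_lab = (0.3793 + 0.7914)/(1 + 0.3793×0.7914) = 0.9004152
γ = 1/√(1 − 0.9004152²) = 2.29868
K = (γ − 1)m₀c² = (2.29868 − 1) × 493.7 = 1.29868 × 493.7 = 641.2 MeV

K ≈ 641.2 MeV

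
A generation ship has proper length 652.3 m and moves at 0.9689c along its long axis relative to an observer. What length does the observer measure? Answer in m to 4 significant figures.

γ = 1/√(1 − 0.9689²) = 4.04118
Length contraction: L = L₀/γ = 652.3/4.04118 = 161.4 m

L ≈ 161.4 m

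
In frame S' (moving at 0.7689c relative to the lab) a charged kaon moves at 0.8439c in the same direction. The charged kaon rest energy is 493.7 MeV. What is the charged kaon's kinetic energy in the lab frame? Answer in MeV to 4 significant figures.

K ≈ 1879 MeV

u_lab = (0.8439 + 0.7689)/(1 + 0.8439×0.7689) = 0.9781216
γ = 1/√(1 − 0.9781216²) = 4.80691
K = (γ − 1)m₀c² = (4.80691 − 1) × 493.7 = 3.80691 × 493.7 = 1879 MeV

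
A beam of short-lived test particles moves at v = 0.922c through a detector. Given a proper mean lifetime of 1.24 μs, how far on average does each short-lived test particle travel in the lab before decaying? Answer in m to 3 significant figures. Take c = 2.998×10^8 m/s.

d ≈ 885 m

γ = 1/√(1 − 0.922²) = 2.5827
Dilated lifetime: Δt = γτ₀ = 2.5827 × 1.24 μs = 3.2026 μs
d = vΔt = 0.922c × 3.2026 μs = 2.7642×10^8 m/s × 3.2026×10^-6 s = 885 m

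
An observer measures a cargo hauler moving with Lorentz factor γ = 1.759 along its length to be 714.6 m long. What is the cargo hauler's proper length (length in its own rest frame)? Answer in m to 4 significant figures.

γ = 1.759 (given)
L₀ = γL = 1.759 × 714.6 = 1257 m

L₀ ≈ 1257 m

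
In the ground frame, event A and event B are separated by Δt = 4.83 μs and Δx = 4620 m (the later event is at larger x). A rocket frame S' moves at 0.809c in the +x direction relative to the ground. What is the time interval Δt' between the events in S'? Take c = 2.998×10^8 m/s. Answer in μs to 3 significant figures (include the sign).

Δt' ≈ -13.0 μs

γ = 1/√(1 − 0.809²) = 1.7012
Δt' = γ(Δt − vΔx/c²) = 1.7012 × (4.83 μs − 0.809×4620 m / (2.998×10^8 m/s))
= 1.7012 × (-7.6369 μs) = -13.0 μs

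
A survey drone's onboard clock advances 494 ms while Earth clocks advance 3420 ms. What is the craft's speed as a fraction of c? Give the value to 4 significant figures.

β ≈ 0.9895

γ = Δt/τ₀ = 3420/494 = 6.92308
β = √(1 − 1/γ²) = √(1 − 1/6.92308²) = 0.9895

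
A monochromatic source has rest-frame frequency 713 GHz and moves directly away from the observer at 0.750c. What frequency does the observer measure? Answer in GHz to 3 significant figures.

f_obs ≈ 269 GHz

Relativistic Doppler: f_obs = f_src √((1−β)/(1+β))
= 713 × √(0.25000/1.7500) = 713 × 0.37796 = 269 GHz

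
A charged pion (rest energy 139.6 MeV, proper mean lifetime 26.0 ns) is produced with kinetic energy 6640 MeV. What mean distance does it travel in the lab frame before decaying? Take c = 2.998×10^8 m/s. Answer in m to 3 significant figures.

γ = 1 + K/(m₀c²) = 1 + 6640/139.6 = 48.564
β = √(1 − 1/γ²) = 0.99979
Dilated lifetime: γτ₀ = 48.564 × 26.0 ns = 1262.7 ns
d = βc·γτ₀ = 0.99979 × (2.998×10^8 m/s) × 1.2627×10^-6 s = 378 m

d ≈ 378 m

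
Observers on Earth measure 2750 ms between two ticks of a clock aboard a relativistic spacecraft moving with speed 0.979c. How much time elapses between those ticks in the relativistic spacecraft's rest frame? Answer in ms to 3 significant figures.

γ = 1/√(1 − 0.979²) = 4.9053
Proper time: τ₀ = Δt/γ = 2750/4.9053 = 561 ms

τ₀ ≈ 561 ms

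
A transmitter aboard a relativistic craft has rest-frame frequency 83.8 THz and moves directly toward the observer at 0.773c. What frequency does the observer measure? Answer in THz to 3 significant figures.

f_obs ≈ 234 THz

Relativistic Doppler: f_obs = f_src √((1+β)/(1−β))
= 83.8 × √(1.7730/0.22700) = 83.8 × 2.7947 = 234 THz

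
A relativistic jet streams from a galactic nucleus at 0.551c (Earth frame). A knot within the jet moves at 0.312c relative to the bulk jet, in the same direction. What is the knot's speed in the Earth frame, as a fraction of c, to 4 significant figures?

u ≈ 0.7364c

Relativistic velocity addition: u = (u' + v)/(1 + u'v/c²)
= (0.312 + 0.551)/(1 + 0.312×0.551) = 0.8630/1.17191 = 0.7364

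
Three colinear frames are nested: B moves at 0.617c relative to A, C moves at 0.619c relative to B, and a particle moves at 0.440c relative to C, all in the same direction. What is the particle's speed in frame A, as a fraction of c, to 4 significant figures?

Compose boost 2: (0.619 + 0.617)/(1 + 0.619×0.617) = 1.236/1.38192 = 0.894406
Compose boost 3: (0.440 + 0.894406)/(1 + 0.440×0.894406) = 1.33441/1.39354 = 0.9576

u ≈ 0.9576c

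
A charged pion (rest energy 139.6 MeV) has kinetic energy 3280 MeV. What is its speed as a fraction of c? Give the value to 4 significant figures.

β ≈ 0.9992

γ = 1 + K/(m₀c²) = 1 + 3280/139.6 = 24.4957
β = √(1 − 1/γ²) = 0.9992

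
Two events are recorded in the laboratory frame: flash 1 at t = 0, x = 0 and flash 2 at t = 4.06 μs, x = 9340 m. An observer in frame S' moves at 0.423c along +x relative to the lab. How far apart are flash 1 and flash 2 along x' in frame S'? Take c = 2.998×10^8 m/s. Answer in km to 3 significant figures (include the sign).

γ = 1/√(1 − 0.423²) = 1.1036
Δx' = γ(Δx − vΔt) = 1.1036 × (9340 m − 0.423×(2.998×10^8 m/s)×4.06×10^-6 s)
= 1.1036 × (8825.1 m) = 9.74 km

Δx' ≈ 9.74 km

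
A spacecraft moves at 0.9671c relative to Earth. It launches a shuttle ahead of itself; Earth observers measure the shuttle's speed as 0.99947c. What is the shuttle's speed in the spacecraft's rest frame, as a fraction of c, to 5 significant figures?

Inverse velocity addition: u' = (u − v)/(1 − uv/c²)
= (0.99947 − 0.9671)/(1 − 0.99947×0.9671) = 0.032370/0.03341256 = 0.96880

u' ≈ 0.96880c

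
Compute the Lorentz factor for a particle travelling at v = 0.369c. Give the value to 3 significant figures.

γ ≈ 1.08

γ = 1/√(1 − β²) = 1/√(1 − 0.369²) = 1/√(0.86384) = 1.08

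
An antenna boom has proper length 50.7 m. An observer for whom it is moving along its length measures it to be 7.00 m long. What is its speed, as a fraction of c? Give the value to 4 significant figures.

γ = L₀/L = 50.7/7.00 = 7.24286
β = √(1 − 1/γ²) = 0.9904

β ≈ 0.9904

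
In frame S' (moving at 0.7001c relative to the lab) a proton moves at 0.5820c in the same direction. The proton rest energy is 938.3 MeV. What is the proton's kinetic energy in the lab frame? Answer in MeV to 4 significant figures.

u_lab = (0.5820 + 0.7001)/(1 + 0.5820×0.7001) = 0.9109329
γ = 1/√(1 − 0.9109329²) = 2.42392
K = (γ − 1)m₀c² = (2.42392 − 1) × 938.3 = 1.42392 × 938.3 = 1336 MeV

K ≈ 1336 MeV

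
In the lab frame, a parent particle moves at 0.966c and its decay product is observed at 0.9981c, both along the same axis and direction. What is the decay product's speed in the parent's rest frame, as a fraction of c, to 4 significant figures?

u' ≈ 0.8958c

Inverse velocity addition: u' = (u − v)/(1 − uv/c²)
= (0.9981 − 0.966)/(1 − 0.9981×0.966) = 0.03210/0.0358354 = 0.8958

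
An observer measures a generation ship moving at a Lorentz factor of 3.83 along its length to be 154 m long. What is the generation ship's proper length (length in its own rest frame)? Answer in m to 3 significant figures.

L₀ ≈ 590 m

γ = 3.83 (given)
L₀ = γL = 3.83 × 154 = 590 m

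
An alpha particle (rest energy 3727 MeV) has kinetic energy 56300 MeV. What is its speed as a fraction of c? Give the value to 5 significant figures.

β ≈ 0.99807

γ = 1 + K/(m₀c²) = 1 + 56300/3727 = 16.10598
β = √(1 − 1/γ²) = 0.99807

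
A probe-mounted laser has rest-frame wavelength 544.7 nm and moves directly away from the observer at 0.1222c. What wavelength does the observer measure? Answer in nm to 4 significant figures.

λ_obs ≈ 615.9 nm

Relativistic Doppler: λ_obs = λ_src √((1+β)/(1−β))
= 544.7 × √(1.12220/0.877800) = 544.7 × 1.13067 = 615.9 nm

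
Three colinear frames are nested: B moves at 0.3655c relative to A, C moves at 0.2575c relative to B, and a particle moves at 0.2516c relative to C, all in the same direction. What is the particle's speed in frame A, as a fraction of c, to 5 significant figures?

Compose boost 2: (0.2575 + 0.3655)/(1 + 0.2575×0.3655) = 0.62300/1.094116 = 0.5694093
Compose boost 3: (0.2516 + 0.5694093)/(1 + 0.2516×0.5694093) = 0.8210093/1.143263 = 0.71813

u ≈ 0.71813c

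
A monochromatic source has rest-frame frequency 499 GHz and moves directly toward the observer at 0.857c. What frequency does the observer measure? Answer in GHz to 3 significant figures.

Relativistic Doppler: f_obs = f_src √((1+β)/(1−β))
= 499 × √(1.8570/0.14300) = 499 × 3.6036 = 1800 GHz

f_obs ≈ 1800 GHz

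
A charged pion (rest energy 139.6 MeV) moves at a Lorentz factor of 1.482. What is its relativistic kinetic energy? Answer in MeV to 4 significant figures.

K ≈ 67.29 MeV

γ = 1.482 (given)
K = (γ − 1)m₀c² = (1.482 − 1) × 139.6 MeV = 0.482000 × 139.6 MeV = 67.29 MeV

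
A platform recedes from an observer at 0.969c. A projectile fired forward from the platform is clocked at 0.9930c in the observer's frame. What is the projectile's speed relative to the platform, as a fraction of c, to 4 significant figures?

Inverse velocity addition: u' = (u − v)/(1 − uv/c²)
= (0.9930 − 0.969)/(1 − 0.9930×0.969) = 0.02400/0.0377830 = 0.6352

u' ≈ 0.6352c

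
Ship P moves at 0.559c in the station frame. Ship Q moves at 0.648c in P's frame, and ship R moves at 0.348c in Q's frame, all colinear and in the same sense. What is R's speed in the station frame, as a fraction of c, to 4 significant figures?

u ≈ 0.9432c

Compose boost 2: (0.648 + 0.559)/(1 + 0.648×0.559) = 1.207/1.36223 = 0.886046
Compose boost 3: (0.348 + 0.886046)/(1 + 0.348×0.886046) = 1.23405/1.30834 = 0.9432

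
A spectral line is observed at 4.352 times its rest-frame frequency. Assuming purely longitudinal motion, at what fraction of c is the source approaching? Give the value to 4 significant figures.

β ≈ 0.8997

f_obs/f_src = √((1+β)/(1−β)) = 4.352  ⇒  (1+β)/(1−β) = 18.9399
β = |1 − D²|/(1 + D²) = |1 − 18.9399|/(1 + 18.9399) = 0.8997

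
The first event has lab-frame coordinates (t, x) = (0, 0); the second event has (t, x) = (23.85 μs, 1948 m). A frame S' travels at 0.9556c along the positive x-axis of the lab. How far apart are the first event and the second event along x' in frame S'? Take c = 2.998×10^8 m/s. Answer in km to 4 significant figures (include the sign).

γ = 1/√(1 − 0.9556²) = 3.39366
Δx' = γ(Δx − vΔt) = 3.39366 × (1948 m − 0.9556×(2.998×10^8 m/s)×23.85×10^-6 s)
= 3.39366 × (-4884.76 m) = -16.58 km

Δx' ≈ -16.58 km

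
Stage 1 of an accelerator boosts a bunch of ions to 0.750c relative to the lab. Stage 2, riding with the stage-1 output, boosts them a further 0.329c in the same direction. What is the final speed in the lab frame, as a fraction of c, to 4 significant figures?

u ≈ 0.8655c

Compose boost 2: (0.329 + 0.750)/(1 + 0.329×0.750) = 1.079/1.24675 = 0.8655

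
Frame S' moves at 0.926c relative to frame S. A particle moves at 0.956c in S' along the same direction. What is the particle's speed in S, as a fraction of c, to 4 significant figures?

u ≈ 0.9983c

Relativistic velocity addition: u = (u' + v)/(1 + u'v/c²)
= (0.956 + 0.926)/(1 + 0.956×0.926) = 1.882/1.88526 = 0.9983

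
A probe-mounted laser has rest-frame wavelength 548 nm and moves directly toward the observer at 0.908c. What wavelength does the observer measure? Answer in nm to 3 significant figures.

λ_obs ≈ 120 nm

Relativistic Doppler: λ_obs = λ_src √((1−β)/(1+β))
= 548 × √(0.092000/1.9080) = 548 × 0.21959 = 120 nm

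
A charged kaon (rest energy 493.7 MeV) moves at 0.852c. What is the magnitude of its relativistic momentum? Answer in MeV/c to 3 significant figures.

p ≈ 803 MeV/c

γ = 1/√(1 − 0.852²) = 1.9101
p = γβm₀c = 1.9101 × 0.852 × 493.7 MeV/c = 803 MeV/c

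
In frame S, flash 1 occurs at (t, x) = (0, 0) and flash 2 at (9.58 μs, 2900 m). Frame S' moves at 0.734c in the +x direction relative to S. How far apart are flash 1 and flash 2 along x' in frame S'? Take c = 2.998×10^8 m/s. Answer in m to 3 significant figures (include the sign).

γ = 1/√(1 − 0.734²) = 1.4724
Δx' = γ(Δx − vΔt) = 1.4724 × (2900 m − 0.734×(2.998×10^8 m/s)×9.58×10^-6 s)
= 1.4724 × (791.89 m) = 1170 m

Δx' ≈ 1170 m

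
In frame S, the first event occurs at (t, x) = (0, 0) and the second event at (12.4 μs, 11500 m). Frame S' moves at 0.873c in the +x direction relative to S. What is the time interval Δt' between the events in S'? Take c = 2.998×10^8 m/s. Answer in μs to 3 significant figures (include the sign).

Δt' ≈ -43.2 μs

γ = 1/√(1 − 0.873²) = 2.0504
Δt' = γ(Δt − vΔx/c²) = 2.0504 × (12.4 μs − 0.873×11500 m / (2.998×10^8 m/s))
= 2.0504 × (-21.087 μs) = -43.2 μs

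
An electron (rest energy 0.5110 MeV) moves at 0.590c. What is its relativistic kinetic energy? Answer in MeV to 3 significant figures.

K ≈ 0.122 MeV

γ = 1/√(1 − 0.590²) = 1.2385
K = (γ − 1)m₀c² = (1.2385 − 1) × 0.5110 MeV = 0.23854 × 0.5110 MeV = 0.122 MeV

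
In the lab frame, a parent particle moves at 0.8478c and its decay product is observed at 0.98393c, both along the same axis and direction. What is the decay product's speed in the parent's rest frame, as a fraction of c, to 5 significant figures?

u' ≈ 0.82093c

Inverse velocity addition: u' = (u − v)/(1 − uv/c²)
= (0.98393 − 0.8478)/(1 − 0.98393×0.8478) = 0.13613/0.1658241 = 0.82093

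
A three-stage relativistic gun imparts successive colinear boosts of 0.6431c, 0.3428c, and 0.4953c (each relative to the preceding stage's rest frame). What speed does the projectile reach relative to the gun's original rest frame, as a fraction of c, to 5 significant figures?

Compose boost 2: (0.3428 + 0.6431)/(1 + 0.3428×0.6431) = 0.98590/1.220455 = 0.8078137
Compose boost 3: (0.4953 + 0.8078137)/(1 + 0.4953×0.8078137) = 1.303114/1.400110 = 0.93072

u ≈ 0.93072c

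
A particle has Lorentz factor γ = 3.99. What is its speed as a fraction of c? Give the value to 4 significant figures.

β = √(1 − 1/γ²) = √(1 − 1/3.99²) = √(0.937186) = 0.9681

β ≈ 0.9681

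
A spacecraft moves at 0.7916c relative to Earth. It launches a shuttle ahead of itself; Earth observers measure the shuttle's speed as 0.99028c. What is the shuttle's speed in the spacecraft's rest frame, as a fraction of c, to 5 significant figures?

u' ≈ 0.91941c

Inverse velocity addition: u' = (u − v)/(1 − uv/c²)
= (0.99028 − 0.7916)/(1 − 0.99028×0.7916) = 0.19868/0.2160944 = 0.91941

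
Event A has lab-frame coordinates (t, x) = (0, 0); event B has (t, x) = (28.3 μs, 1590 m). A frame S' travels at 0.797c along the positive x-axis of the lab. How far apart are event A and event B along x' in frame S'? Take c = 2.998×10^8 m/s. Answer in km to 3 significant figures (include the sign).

Δx' ≈ -8.56 km

γ = 1/√(1 − 0.797²) = 1.6557
Δx' = γ(Δx − vΔt) = 1.6557 × (1590 m − 0.797×(2.998×10^8 m/s)×28.3×10^-6 s)
= 1.6557 × (-5172.0 m) = -8.56 km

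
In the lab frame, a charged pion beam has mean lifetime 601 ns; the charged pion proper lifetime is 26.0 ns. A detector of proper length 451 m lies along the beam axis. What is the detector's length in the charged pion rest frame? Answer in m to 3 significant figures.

Time dilation ⇒ γ = Δt/τ₀ = 601/26.0 = 23.115
Length contraction: L = L₀/γ = 451/23.115 = 19.5 m

L ≈ 19.5 m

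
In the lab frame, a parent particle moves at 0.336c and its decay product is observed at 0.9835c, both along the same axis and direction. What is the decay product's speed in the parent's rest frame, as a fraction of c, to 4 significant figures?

Inverse velocity addition: u' = (u − v)/(1 − uv/c²)
= (0.9835 − 0.336)/(1 − 0.9835×0.336) = 0.6475/0.669544 = 0.9671

u' ≈ 0.9671c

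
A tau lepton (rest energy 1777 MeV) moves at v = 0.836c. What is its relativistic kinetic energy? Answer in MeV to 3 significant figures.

γ = 1/√(1 − 0.836²) = 1.8224
K = (γ − 1)m₀c² = (1.8224 − 1) × 1777 MeV = 0.82239 × 1777 MeV = 1460 MeV

K ≈ 1460 MeV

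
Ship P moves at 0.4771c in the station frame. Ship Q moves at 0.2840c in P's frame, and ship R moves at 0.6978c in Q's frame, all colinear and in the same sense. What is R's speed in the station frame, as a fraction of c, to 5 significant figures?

Compose boost 2: (0.2840 + 0.4771)/(1 + 0.2840×0.4771) = 0.76110/1.135496 = 0.6702795
Compose boost 3: (0.6978 + 0.6702795)/(1 + 0.6978×0.6702795) = 1.368080/1.467721 = 0.93211

u ≈ 0.93211c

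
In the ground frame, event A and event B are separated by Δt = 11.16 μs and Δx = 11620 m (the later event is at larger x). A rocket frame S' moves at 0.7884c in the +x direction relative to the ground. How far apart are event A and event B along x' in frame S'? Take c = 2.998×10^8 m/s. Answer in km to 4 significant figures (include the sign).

Δx' ≈ 14.60 km

γ = 1/√(1 − 0.7884²) = 1.62559
Δx' = γ(Δx − vΔt) = 1.62559 × (11620 m − 0.7884×(2.998×10^8 m/s)×11.16×10^-6 s)
= 1.62559 × (8982.20 m) = 14.60 km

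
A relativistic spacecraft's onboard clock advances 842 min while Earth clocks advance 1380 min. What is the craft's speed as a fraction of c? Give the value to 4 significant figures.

γ = Δt/τ₀ = 1380/842 = 1.63895
β = √(1 − 1/γ²) = √(1 − 1/1.63895²) = 0.7923

β ≈ 0.7923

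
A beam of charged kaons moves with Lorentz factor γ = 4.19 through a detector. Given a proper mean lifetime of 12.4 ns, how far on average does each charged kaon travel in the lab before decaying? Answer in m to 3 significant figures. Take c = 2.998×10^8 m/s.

d ≈ 15.1 m

β = √(1 − 1/γ²) = √(1 − 1/4.19²) = 0.97110
Dilated lifetime: Δt = γτ₀ = 4.19 × 12.4 ns = 51.956 ns
d = vΔt = 0.97110c × 51.956 ns = 2.9114×10^8 m/s × 5.1956×10^-8 s = 15.1 m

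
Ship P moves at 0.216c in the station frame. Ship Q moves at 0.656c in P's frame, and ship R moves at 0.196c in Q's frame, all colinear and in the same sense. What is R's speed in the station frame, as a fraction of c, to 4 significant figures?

Compose boost 2: (0.656 + 0.216)/(1 + 0.656×0.216) = 0.8720/1.14170 = 0.763776
Compose boost 3: (0.196 + 0.763776)/(1 + 0.196×0.763776) = 0.959776/1.14970 = 0.8348

u ≈ 0.8348c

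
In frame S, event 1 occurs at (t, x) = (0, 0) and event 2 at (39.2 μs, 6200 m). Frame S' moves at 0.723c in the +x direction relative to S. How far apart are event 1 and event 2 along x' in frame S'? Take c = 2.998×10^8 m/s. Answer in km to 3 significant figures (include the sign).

Δx' ≈ -3.32 km

γ = 1/√(1 − 0.723²) = 1.4475
Δx' = γ(Δx − vΔt) = 1.4475 × (6200 m − 0.723×(2.998×10^8 m/s)×39.2×10^-6 s)
= 1.4475 × (-2296.8 m) = -3.32 km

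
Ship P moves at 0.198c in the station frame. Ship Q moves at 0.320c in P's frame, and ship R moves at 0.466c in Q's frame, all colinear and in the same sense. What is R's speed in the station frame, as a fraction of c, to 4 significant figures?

Compose boost 2: (0.320 + 0.198)/(1 + 0.320×0.198) = 0.5180/1.06336 = 0.487135
Compose boost 3: (0.466 + 0.487135)/(1 + 0.466×0.487135) = 0.953135/1.22700 = 0.7768

u ≈ 0.7768c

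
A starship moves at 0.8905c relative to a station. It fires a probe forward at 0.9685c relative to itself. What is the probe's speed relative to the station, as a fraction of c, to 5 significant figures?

u ≈ 0.99815c

Relativistic velocity addition: u = (u' + v)/(1 + u'v/c²)
= (0.9685 + 0.8905)/(1 + 0.9685×0.8905) = 1.8590/1.862449 = 0.99815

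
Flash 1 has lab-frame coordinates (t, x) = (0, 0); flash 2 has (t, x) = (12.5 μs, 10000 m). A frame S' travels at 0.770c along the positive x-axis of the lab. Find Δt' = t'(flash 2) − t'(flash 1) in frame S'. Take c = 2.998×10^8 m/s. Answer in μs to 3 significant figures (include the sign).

Δt' ≈ -20.7 μs

γ = 1/√(1 − 0.770²) = 1.5673
Δt' = γ(Δt − vΔx/c²) = 1.5673 × (12.5 μs − 0.770×10000 m / (2.998×10^8 m/s))
= 1.5673 × (-13.184 μs) = -20.7 μs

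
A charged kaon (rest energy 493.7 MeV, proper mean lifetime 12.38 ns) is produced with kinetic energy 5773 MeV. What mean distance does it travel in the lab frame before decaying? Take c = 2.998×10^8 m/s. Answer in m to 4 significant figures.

γ = 1 + K/(m₀c²) = 1 + 5773/493.7 = 12.6933
β = √(1 − 1/γ²) = 0.996892
Dilated lifetime: γτ₀ = 12.6933 × 12.38 ns = 157.144 ns
d = βc·γτ₀ = 0.996892 × (2.998×10^8 m/s) × 1.57144×10^-7 s = 46.97 m

d ≈ 46.97 m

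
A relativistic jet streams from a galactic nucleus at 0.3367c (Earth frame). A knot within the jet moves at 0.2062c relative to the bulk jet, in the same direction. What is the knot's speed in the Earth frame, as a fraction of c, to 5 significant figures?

Relativistic velocity addition: u = (u' + v)/(1 + u'v/c²)
= (0.2062 + 0.3367)/(1 + 0.2062×0.3367) = 0.54290/1.069428 = 0.50765

u ≈ 0.50765c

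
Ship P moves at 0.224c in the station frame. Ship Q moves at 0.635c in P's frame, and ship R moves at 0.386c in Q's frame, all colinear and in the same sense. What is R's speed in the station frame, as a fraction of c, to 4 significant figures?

u ≈ 0.8820c

Compose boost 2: (0.635 + 0.224)/(1 + 0.635×0.224) = 0.8590/1.14224 = 0.752031
Compose boost 3: (0.386 + 0.752031)/(1 + 0.386×0.752031) = 1.13803/1.29028 = 0.8820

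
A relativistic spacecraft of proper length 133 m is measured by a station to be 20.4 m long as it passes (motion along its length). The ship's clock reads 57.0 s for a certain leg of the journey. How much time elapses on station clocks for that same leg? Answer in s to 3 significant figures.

Length contraction ⇒ γ = L₀/L = 133/20.4 = 6.5196
Time dilation: Δt = γτ₀ = 6.5196 × 57.0 s = 372 s

Δt ≈ 372 s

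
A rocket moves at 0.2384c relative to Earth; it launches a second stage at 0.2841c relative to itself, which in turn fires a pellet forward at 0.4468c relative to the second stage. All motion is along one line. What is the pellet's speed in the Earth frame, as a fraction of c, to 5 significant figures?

u ≈ 0.76819c

Compose boost 2: (0.2841 + 0.2384)/(1 + 0.2841×0.2384) = 0.52250/1.067729 = 0.4893562
Compose boost 3: (0.4468 + 0.4893562)/(1 + 0.4468×0.4893562) = 0.9361562/1.218644 = 0.76819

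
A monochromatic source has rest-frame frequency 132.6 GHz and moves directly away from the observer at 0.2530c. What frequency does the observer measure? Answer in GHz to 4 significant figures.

Relativistic Doppler: f_obs = f_src √((1−β)/(1+β))
= 132.6 × √(0.747000/1.25300) = 132.6 × 0.772120 = 102.4 GHz

f_obs ≈ 102.4 GHz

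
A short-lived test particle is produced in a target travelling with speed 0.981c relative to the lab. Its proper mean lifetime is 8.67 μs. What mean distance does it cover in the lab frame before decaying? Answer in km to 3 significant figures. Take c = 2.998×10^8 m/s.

γ = 1/√(1 − 0.981²) = 5.1544
Dilated lifetime: Δt = γτ₀ = 5.1544 × 8.67 μs = 44.689 μs
d = vΔt = 0.981c × 44.689 μs = 2.9410×10^8 m/s × 4.4689×10^-5 s = 13.1 km

d ≈ 13.1 km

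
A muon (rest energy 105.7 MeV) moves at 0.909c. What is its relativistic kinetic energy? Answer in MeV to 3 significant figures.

γ = 1/√(1 − 0.909²) = 2.3993
K = (γ − 1)m₀c² = (2.3993 − 1) × 105.7 MeV = 1.3993 × 105.7 MeV = 148 MeV

K ≈ 148 MeV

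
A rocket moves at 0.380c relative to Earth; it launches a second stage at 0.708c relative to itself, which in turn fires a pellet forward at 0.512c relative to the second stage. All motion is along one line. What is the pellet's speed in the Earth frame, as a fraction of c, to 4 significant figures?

u ≈ 0.9516c

Compose boost 2: (0.708 + 0.380)/(1 + 0.708×0.380) = 1.088/1.26904 = 0.857341
Compose boost 3: (0.512 + 0.857341)/(1 + 0.512×0.857341) = 1.36934/1.43896 = 0.9516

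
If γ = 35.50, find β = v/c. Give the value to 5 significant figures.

β = √(1 − 1/γ²) = √(1 − 1/35.50²) = √(0.9992065) = 0.99960

β ≈ 0.99960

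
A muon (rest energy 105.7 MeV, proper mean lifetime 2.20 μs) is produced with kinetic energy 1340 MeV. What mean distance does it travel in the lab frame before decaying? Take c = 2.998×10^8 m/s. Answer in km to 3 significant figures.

γ = 1 + K/(m₀c²) = 1 + 1340/105.7 = 13.677
β = √(1 − 1/γ²) = 0.99732
Dilated lifetime: γτ₀ = 13.677 × 2.20 μs = 30.090 μs
d = βc·γτ₀ = 0.99732 × (2.998×10^8 m/s) × 3.0090×10^-5 s = 9.00 km

d ≈ 9.00 km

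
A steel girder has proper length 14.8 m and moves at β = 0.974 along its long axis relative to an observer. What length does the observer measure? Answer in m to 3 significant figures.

L ≈ 3.35 m

γ = 1/√(1 − 0.974²) = 4.4141
Length contraction: L = L₀/γ = 14.8/4.4141 = 3.35 m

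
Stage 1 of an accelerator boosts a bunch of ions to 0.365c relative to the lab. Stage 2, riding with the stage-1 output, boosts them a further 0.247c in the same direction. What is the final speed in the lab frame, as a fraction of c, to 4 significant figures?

Compose boost 2: (0.247 + 0.365)/(1 + 0.247×0.365) = 0.6120/1.09015 = 0.5614

u ≈ 0.5614c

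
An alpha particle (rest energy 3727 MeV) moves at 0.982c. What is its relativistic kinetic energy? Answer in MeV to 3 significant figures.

γ = 1/√(1 − 0.982²) = 5.2943
K = (γ − 1)m₀c² = (5.2943 − 1) × 3727 MeV = 4.2943 × 3727 MeV = 16000 MeV

K ≈ 16000 MeV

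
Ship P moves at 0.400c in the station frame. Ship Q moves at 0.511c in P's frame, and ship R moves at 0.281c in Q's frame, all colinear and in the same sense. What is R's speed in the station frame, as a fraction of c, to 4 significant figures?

Compose boost 2: (0.511 + 0.400)/(1 + 0.511×0.400) = 0.9110/1.20440 = 0.756393
Compose boost 3: (0.281 + 0.756393)/(1 + 0.281×0.756393) = 1.03739/1.21255 = 0.8555

u ≈ 0.8555c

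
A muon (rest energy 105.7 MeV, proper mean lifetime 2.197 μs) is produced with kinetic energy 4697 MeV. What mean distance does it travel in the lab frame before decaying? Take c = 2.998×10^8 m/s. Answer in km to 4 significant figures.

γ = 1 + K/(m₀c²) = 1 + 4697/105.7 = 45.4371
β = √(1 − 1/γ²) = 0.999758
Dilated lifetime: γτ₀ = 45.4371 × 2.197 μs = 99.8253 μs
d = βc·γτ₀ = 0.999758 × (2.998×10^8 m/s) × 9.98253×10^-5 s = 29.92 km

d ≈ 29.92 km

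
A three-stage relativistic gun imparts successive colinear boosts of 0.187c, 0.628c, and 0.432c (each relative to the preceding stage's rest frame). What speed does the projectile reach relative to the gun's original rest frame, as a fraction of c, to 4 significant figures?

u ≈ 0.8831c

Compose boost 2: (0.628 + 0.187)/(1 + 0.628×0.187) = 0.8150/1.11744 = 0.729348
Compose boost 3: (0.432 + 0.729348)/(1 + 0.432×0.729348) = 1.16135/1.31508 = 0.8831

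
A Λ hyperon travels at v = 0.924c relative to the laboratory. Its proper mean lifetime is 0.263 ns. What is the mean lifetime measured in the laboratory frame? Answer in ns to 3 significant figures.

γ = 1/√(1 − 0.924²) = 2.6151
Time dilation: Δt = γτ₀ = 2.6151 × 0.263 ns = 0.688 ns

Δt ≈ 0.688 ns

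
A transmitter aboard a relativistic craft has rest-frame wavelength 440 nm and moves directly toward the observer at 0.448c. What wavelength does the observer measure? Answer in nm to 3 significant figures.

Relativistic Doppler: λ_obs = λ_src √((1−β)/(1+β))
= 440 × √(0.55200/1.4480) = 440 × 0.61743 = 272 nm

λ_obs ≈ 272 nm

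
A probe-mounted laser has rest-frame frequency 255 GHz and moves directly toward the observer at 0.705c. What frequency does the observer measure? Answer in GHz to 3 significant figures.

f_obs ≈ 613 GHz

Relativistic Doppler: f_obs = f_src √((1+β)/(1−β))
= 255 × √(1.7050/0.29500) = 255 × 2.4041 = 613 GHz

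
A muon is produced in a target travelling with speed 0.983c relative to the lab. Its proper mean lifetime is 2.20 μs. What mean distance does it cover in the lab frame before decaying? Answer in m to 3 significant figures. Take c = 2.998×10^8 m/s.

d ≈ 3530 m

γ = 1/√(1 − 0.983²) = 5.4465
Dilated lifetime: Δt = γτ₀ = 5.4465 × 2.20 μs = 11.982 μs
d = vΔt = 0.983c × 11.982 μs = 2.9470×10^8 m/s × 1.1982×10^-5 s = 3530 m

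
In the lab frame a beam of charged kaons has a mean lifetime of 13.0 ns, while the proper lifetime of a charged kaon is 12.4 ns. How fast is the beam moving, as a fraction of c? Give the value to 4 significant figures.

γ = Δt/τ₀ = 13.0/12.4 = 1.04839
β = √(1 − 1/γ²) = √(1 − 1/1.04839²) = 0.3003

β ≈ 0.3003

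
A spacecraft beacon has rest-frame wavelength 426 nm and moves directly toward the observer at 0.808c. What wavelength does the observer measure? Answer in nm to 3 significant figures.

λ_obs ≈ 139 nm

Relativistic Doppler: λ_obs = λ_src √((1−β)/(1+β))
= 426 × √(0.19200/1.8080) = 426 × 0.32588 = 139 nm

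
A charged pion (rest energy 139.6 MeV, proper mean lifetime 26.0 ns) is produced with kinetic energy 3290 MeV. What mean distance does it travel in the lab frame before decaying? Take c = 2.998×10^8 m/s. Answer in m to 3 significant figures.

d ≈ 191 m

γ = 1 + K/(m₀c²) = 1 + 3290/139.6 = 24.567
β = √(1 − 1/γ²) = 0.99917
Dilated lifetime: γτ₀ = 24.567 × 26.0 ns = 638.75 ns
d = βc·γτ₀ = 0.99917 × (2.998×10^8 m/s) × 6.3875×10^-7 s = 191 m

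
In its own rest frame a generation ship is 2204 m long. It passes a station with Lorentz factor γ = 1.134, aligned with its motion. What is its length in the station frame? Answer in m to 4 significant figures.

L ≈ 1944 m

γ = 1.134 (given)
Length contraction: L = L₀/γ = 2204/1.134 = 1944 m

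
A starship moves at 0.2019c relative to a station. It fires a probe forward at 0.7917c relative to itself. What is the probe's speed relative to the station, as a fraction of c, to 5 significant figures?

Relativistic velocity addition: u = (u' + v)/(1 + u'v/c²)
= (0.7917 + 0.2019)/(1 + 0.7917×0.2019) = 0.99360/1.159844 = 0.85667

u ≈ 0.85667c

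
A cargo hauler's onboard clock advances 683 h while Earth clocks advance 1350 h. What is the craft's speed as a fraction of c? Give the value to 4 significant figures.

β ≈ 0.8626

γ = Δt/τ₀ = 1350/683 = 1.97657
β = √(1 − 1/γ²) = √(1 − 1/1.97657²) = 0.8626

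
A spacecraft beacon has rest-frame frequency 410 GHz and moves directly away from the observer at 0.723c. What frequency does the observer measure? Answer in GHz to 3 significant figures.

f_obs ≈ 164 GHz

Relativistic Doppler: f_obs = f_src √((1−β)/(1+β))
= 410 × √(0.27700/1.7230) = 410 × 0.40096 = 164 GHz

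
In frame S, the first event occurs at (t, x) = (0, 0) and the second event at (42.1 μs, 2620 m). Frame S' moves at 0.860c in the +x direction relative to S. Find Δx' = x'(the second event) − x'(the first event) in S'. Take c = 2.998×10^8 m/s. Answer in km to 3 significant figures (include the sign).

Δx' ≈ -16.1 km

γ = 1/√(1 − 0.860²) = 1.9597
Δx' = γ(Δx − vΔt) = 1.9597 × (2620 m − 0.860×(2.998×10^8 m/s)×42.1×10^-6 s)
= 1.9597 × (-8234.6 m) = -16.1 km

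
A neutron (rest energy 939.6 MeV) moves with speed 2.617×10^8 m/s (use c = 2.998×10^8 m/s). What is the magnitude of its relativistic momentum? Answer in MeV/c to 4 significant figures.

β = v/c = 2.617×10^8 / 2.998×10^8 = 0.872915
γ = 1/√(1 − 0.872915²) = 2.04972
p = γβm₀c = 2.04972 × 0.872915 × 939.6 MeV/c = 1681 MeV/c

p ≈ 1681 MeV/c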